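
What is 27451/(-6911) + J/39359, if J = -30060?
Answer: -1288188569/272010049 ≈ -4.7358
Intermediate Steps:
27451/(-6911) + J/39359 = 27451/(-6911) - 30060/39359 = 27451*(-1/6911) - 30060*1/39359 = -27451/6911 - 30060/39359 = -1288188569/272010049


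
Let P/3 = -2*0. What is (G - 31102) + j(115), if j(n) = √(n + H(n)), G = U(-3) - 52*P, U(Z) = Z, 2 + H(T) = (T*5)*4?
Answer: -31105 + √2413 ≈ -31056.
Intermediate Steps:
H(T) = -2 + 20*T (H(T) = -2 + (T*5)*4 = -2 + (5*T)*4 = -2 + 20*T)
P = 0 (P = 3*(-2*0) = 3*0 = 0)
G = -3 (G = -3 - 52*0 = -3 + 0 = -3)
j(n) = √(-2 + 21*n) (j(n) = √(n + (-2 + 20*n)) = √(-2 + 21*n))
(G - 31102) + j(115) = (-3 - 31102) + √(-2 + 21*115) = -31105 + √(-2 + 2415) = -31105 + √2413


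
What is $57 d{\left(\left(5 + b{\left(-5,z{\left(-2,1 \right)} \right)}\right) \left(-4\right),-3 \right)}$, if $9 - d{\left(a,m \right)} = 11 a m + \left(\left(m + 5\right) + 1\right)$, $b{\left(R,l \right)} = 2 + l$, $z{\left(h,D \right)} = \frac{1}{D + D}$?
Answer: $-56088$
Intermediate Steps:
$z{\left(h,D \right)} = \frac{1}{2 D}$
$d{\left(a,m \right)} = 3 - m - 11 a m$ ($d{\left(a,m \right)} = 9 - \left(11 a m + \left(\left(m + 5\right) + 1\right)\right) = 9 - \left(11 a m + \left(\left(5 + m\right) + 1\right)\right) = 9 - \left(11 a m + \left(6 + m\right)\right) = 9 - \left(6 + m + 11 a m\right) = 3 - m - 11 a m$)
$57 d{\left(\left(5 + b{\left(-5,z{\left(-2,1 \right)} \right)}\right) \left(-4\right),-3 \right)} = 57 \left(3 - -3 - 11 \left(5 + \left(2 + \frac{1}{2 \cdot 1}\right)\right) \left(-4\right) \left(-3\right)\right) = 57 \left(3 + 3 - 11 \left(5 + \left(2 + \frac{1}{2} \cdot 1\right)\right) \left(-4\right) \left(-3\right)\right) = 57 \left(3 + 3 - 11 \left(5 + \left(2 + \frac{1}{2}\right)\right) \left(-4\right) \left(-3\right)\right) = 57 \left(3 + 3 - 11 \left(5 + \frac{5}{2}\right) \left(-4\right) \left(-3\right)\right) = 57 \left(3 + 3 - 11 \cdot \frac{15}{2} \left(-4\right) \left(-3\right)\right) = 57 \left(3 + 3 - \left(-330\right) \left(-3\right)\right) = 57 \left(3 + 3 - 990\right) = 57 \left(-984\right) = -56088$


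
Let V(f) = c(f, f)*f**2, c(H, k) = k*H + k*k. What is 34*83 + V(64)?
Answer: 33557254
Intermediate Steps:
c(H, k) = k**2 + H*k (c(H, k) = H*k + k**2 = k**2 + H*k)
V(f) = 2*f**4 (V(f) = (f*(f + f))*f**2 = (f*(2*f))*f**2 = (2*f**2)*f**2 = 2*f**4)
34*83 + V(64) = 34*83 + 2*64**4 = 2822 + 2*16777216 = 2822 + 33554432 = 33557254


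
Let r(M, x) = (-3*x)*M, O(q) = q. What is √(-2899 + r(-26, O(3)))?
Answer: I*√2665 ≈ 51.624*I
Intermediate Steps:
r(M, x) = -3*M*x (r(M, x) = (-3*x)*M = -3*M*x)
√(-2899 + r(-26, O(3))) = √(-2899 - 3*(-26)*3) = √(-2899 + 234) = √(-2665) = I*√2665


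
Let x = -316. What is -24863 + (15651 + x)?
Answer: -9528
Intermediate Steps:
-24863 + (15651 + x) = -24863 + (15651 - 316) = -24863 + 15335 = -9528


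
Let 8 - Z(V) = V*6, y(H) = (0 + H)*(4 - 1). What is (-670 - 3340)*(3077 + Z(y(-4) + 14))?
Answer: -12322730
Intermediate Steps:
y(H) = 3*H (y(H) = H*3 = 3*H)
Z(V) = 8 - 6*V (Z(V) = 8 - V*6 = 8 - 6*V)
(-670 - 3340)*(3077 + Z(y(-4) + 14)) = (-670 - 3340)*(3077 + (8 - 6*(3*(-4) + 14))) = -4010*(3077 + (8 - 6*(-12 + 14))) = -4010*(3077 + (8 - 6*2)) = -4010*(3077 + (8 - 12)) = -4010*(3077 - 4) = -4010*3073 = -12322730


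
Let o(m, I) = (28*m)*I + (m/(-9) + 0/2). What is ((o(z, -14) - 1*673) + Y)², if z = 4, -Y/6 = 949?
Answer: 5100673561/81 ≈ 6.2971e+7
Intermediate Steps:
Y = -5694 (Y = -6*949 = -5694)
o(m, I) = -m/9 + 28*I*m (o(m, I) = 28*I*m + (m*(-⅑) + 0*(½)) = 28*I*m + (-m/9 + 0) = 28*I*m - m/9 = -m/9 + 28*I*m)
((o(z, -14) - 1*673) + Y)² = (((⅑)*4*(-1 + 252*(-14)) - 1*673) - 5694)² = (((⅑)*4*(-1 - 3528) - 673) - 5694)² = (((⅑)*4*(-3529) - 673) - 5694)² = ((-14116/9 - 673) - 5694)² = (-20173/9 - 5694)² = (-71419/9)² = 5100673561/81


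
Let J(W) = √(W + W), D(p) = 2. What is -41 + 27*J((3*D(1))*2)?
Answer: -41 + 54*√6 ≈ 91.272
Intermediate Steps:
J(W) = √2*√W (J(W) = √(2*W) = √2*√W)
-41 + 27*J((3*D(1))*2) = -41 + 27*(√2*√((3*2)*2)) = -41 + 27*(√2*√(6*2)) = -41 + 27*(√2*√12) = -41 + 27*(√2*(2*√3)) = -41 + 27*(2*√6) = -41 + 54*√6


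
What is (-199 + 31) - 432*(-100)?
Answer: 43032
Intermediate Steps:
(-199 + 31) - 432*(-100) = -168 + 43200 = 43032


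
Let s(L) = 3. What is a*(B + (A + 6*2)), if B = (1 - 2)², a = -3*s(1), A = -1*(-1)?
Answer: -126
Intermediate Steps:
A = 1
a = -9 (a = -3*3 = -9)
B = 1 (B = (-1)² = 1)
a*(B + (A + 6*2)) = -9*(1 + (1 + 6*2)) = -9*(1 + (1 + 12)) = -9*(1 + 13) = -9*14 = -126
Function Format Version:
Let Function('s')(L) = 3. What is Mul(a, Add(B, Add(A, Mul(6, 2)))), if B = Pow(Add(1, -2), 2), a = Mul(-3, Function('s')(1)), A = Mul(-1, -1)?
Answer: -126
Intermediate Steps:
A = 1
a = -9 (a = Mul(-3, 3) = -9)
B = 1 (B = Pow(-1, 2) = 1)
Mul(a, Add(B, Add(A, Mul(6, 2)))) = Mul(-9, Add(1, Add(1, Mul(6, 2)))) = Mul(-9, Add(1, Add(1, 12))) = Mul(-9, Add(1, 13)) = Mul(-9, 14) = -126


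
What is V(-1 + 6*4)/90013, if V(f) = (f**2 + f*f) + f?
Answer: 1081/90013 ≈ 0.012009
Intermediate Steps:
V(f) = f + 2*f**2 (V(f) = (f**2 + f**2) + f = 2*f**2 + f = f + 2*f**2)
V(-1 + 6*4)/90013 = ((-1 + 6*4)*(1 + 2*(-1 + 6*4)))/90013 = ((-1 + 24)*(1 + 2*(-1 + 24)))*(1/90013) = (23*(1 + 2*23))*(1/90013) = (23*(1 + 46))*(1/90013) = (23*47)*(1/90013) = 1081*(1/90013) = 1081/90013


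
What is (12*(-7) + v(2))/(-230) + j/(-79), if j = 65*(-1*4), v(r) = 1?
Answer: 66357/18170 ≈ 3.6520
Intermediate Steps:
j = -260 (j = 65*(-4) = -260)
(12*(-7) + v(2))/(-230) + j/(-79) = (12*(-7) + 1)/(-230) - 260/(-79) = (-84 + 1)*(-1/230) - 260*(-1/79) = -83*(-1/230) + 260/79 = 83/230 + 260/79 = 66357/18170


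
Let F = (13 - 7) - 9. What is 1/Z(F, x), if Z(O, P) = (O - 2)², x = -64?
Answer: 1/25 ≈ 0.040000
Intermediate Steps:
F = -3 (F = 6 - 9 = -3)
Z(O, P) = (-2 + O)²
1/Z(F, x) = 1/((-2 - 3)²) = 1/((-5)²) = 1/25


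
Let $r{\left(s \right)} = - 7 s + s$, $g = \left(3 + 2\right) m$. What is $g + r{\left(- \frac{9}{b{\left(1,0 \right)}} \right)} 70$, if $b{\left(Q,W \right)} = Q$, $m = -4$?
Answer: $3760$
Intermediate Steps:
$g = -20$ ($g = \left(3 + 2\right) \left(-4\right) = 5 \left(-4\right) = -20$)
$r{\left(s \right)} = - 6 s$
$g + r{\left(- \frac{9}{b{\left(1,0 \right)}} \right)} 70 = -20 + - 6 \left(- \frac{9}{1}\right) 70 = -20 + - 6 \left(\left(-9\right) 1\right) 70 = -20 + \left(-6\right) \left(-9\right) 70 = -20 + 54 \cdot 70 = -20 + 3780 = 3760$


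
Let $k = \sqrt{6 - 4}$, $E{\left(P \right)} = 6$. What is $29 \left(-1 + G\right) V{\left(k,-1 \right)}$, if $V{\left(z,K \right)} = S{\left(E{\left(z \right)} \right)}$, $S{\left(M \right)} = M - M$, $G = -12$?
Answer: $0$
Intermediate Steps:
$S{\left(M \right)} = 0$
$k = \sqrt{2} \approx 1.4142$
$V{\left(z,K \right)} = 0$
$29 \left(-1 + G\right) V{\left(k,-1 \right)} = 29 \left(-1 - 12\right) 0 = 29 \left(-13\right) 0 = \left(-377\right) 0 = 0$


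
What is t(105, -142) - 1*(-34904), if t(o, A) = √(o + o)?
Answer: 34904 + √210 ≈ 34919.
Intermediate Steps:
t(o, A) = √2*√o (t(o, A) = √(2*o) = √2*√o)
t(105, -142) - 1*(-34904) = √2*√105 - 1*(-34904) = √210 + 34904 = 34904 + √210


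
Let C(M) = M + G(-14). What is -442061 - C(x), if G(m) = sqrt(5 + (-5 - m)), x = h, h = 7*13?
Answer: -442152 - sqrt(14) ≈ -4.4216e+5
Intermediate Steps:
h = 91
x = 91
G(m) = sqrt(-m)
C(M) = M + sqrt(14) (C(M) = M + sqrt(-1*(-14)) = M + sqrt(14))
-442061 - C(x) = -442061 - (91 + sqrt(14)) = -442061 + (-91 - sqrt(14)) = -442152 - sqrt(14)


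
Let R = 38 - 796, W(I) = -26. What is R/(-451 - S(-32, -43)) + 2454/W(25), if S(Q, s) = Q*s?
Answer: -2231875/23751 ≈ -93.970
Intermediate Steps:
R = -758
R/(-451 - S(-32, -43)) + 2454/W(25) = -758/(-451 - (-32)*(-43)) + 2454/(-26) = -758/(-451 - 1*1376) + 2454*(-1/26) = -758/(-451 - 1376) - 1227/13 = -758/(-1827) - 1227/13 = -758*(-1/1827) - 1227/13 = 758/1827 - 1227/13 = -2231875/23751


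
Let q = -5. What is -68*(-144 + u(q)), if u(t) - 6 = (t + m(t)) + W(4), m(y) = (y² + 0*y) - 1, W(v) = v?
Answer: 7820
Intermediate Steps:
m(y) = -1 + y² (m(y) = (y² + 0) - 1 = y² - 1 = -1 + y²)
u(t) = 9 + t + t² (u(t) = 6 + ((t + (-1 + t²)) + 4) = 6 + ((-1 + t + t²) + 4) = 6 + (3 + t + t²) = 9 + t + t²)
-68*(-144 + u(q)) = -68*(-144 + (9 - 5 + (-5)²)) = -68*(-144 + (9 - 5 + 25)) = -68*(-144 + 29) = -68*(-115) = 7820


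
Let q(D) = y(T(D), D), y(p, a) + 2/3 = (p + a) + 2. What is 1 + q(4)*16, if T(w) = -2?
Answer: 163/3 ≈ 54.333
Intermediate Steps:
y(p, a) = 4/3 + a + p (y(p, a) = -⅔ + ((p + a) + 2) = -⅔ + ((a + p) + 2) = -⅔ + (2 + a + p) = 4/3 + a + p)
q(D) = -⅔ + D (q(D) = 4/3 + D - 2 = -⅔ + D)
1 + q(4)*16 = 1 + (-⅔ + 4)*16 = 1 + (10/3)*16 = 1 + 160/3 = 163/3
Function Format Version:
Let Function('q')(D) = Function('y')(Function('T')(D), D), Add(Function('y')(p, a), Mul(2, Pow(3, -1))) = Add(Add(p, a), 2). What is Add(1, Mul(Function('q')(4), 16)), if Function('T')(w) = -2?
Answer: Rational(163, 3) ≈ 54.333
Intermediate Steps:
Function('y')(p, a) = Add(Rational(4, 3), a, p) (Function('y')(p, a) = Add(Rational(-2, 3), Add(Add(p, a), 2)) = Add(Rational(-2, 3), Add(Add(a, p), 2)) = Add(Rational(-2, 3), Add(2, a, p)) = Add(Rational(4, 3), a, p))
Function('q')(D) = Add(Rational(-2, 3), D) (Function('q')(D) = Add(Rational(4, 3), D, -2) = Add(Rational(-2, 3), D))
Add(1, Mul(Function('q')(4), 16)) = Add(1, Mul(Add(Rational(-2, 3), 4), 16)) = Add(1, Mul(Rational(10, 3), 16)) = Add(1, Rational(160, 3)) = Rational(163, 3)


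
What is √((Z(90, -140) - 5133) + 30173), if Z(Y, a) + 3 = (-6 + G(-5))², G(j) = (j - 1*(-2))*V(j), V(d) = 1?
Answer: √25118 ≈ 158.49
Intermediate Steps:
G(j) = 2 + j (G(j) = (j - 1*(-2))*1 = (j + 2)*1 = (2 + j)*1 = 2 + j)
Z(Y, a) = 78 (Z(Y, a) = -3 + (-6 + (2 - 5))² = -3 + (-6 - 3)² = -3 + (-9)² = -3 + 81 = 78)
√((Z(90, -140) - 5133) + 30173) = √((78 - 5133) + 30173) = √(-5055 + 30173) = √25118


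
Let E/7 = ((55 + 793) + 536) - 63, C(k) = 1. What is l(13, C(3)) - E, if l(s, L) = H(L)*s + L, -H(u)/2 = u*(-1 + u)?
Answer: -9246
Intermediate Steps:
H(u) = -2*u*(-1 + u)
l(s, L) = L + 2*L*s*(1 - L) (l(s, L) = (2*L*(1 - L))*s + L = 2*L*s*(1 - L) + L = L + 2*L*s*(1 - L))
E = 9247 (E = 7*(((55 + 793) + 536) - 63) = 7*((848 + 536) - 63) = 7*(1384 - 63) = 7*1321 = 9247)
l(13, C(3)) - E = 1*(1 - 2*13*(-1 + 1)) - 1*9247 = 1*(1 - 2*13*0) - 9247 = 1*(1 + 0) - 9247 = 1*1 - 9247 = 1 - 9247 = -9246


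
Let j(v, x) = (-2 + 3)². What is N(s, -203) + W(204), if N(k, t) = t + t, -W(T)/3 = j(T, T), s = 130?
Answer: -409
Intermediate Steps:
j(v, x) = 1 (j(v, x) = 1² = 1)
W(T) = -3 (W(T) = -3*1 = -3)
N(k, t) = 2*t
N(s, -203) + W(204) = 2*(-203) - 3 = -406 - 3 = -409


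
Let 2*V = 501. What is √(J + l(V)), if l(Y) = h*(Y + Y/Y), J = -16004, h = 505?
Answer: √444014/2 ≈ 333.17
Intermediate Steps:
V = 501/2 (V = (½)*501 = 501/2 ≈ 250.50)
l(Y) = 505 + 505*Y (l(Y) = 505*(Y + Y/Y) = 505*(Y + 1) = 505*(1 + Y) = 505 + 505*Y)
√(J + l(V)) = √(-16004 + (505 + 505*(501/2))) = √(-16004 + (505 + 253005/2)) = √(-16004 + 254015/2) = √(222007/2) = √444014/2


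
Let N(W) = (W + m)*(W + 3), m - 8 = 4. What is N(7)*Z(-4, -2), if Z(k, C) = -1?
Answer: -190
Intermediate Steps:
m = 12 (m = 8 + 4 = 12)
N(W) = (3 + W)*(12 + W) (N(W) = (W + 12)*(W + 3) = (12 + W)*(3 + W) = (3 + W)*(12 + W))
N(7)*Z(-4, -2) = (36 + 7**2 + 15*7)*(-1) = (36 + 49 + 105)*(-1) = 190*(-1) = -190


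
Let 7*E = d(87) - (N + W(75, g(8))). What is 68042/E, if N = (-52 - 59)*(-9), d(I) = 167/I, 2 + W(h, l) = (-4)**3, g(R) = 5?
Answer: -2959827/5786 ≈ -511.55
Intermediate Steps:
W(h, l) = -66 (W(h, l) = -2 + (-4)**3 = -2 - 64 = -66)
N = 999 (N = -111*(-9) = 999)
E = -11572/87 (E = (167/87 - (999 - 66))/7 = (167*(1/87) - 1*933)/7 = (167/87 - 933)/7 = (1/7)*(-81004/87) = -11572/87 ≈ -133.01)
68042/E = 68042/(-11572/87) = 68042*(-87/11572) = -2959827/5786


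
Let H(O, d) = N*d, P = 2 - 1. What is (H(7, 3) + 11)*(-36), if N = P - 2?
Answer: -288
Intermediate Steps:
P = 1
N = -1 (N = 1 - 2 = -1)
H(O, d) = -d
(H(7, 3) + 11)*(-36) = (-1*3 + 11)*(-36) = (-3 + 11)*(-36) = 8*(-36) = -288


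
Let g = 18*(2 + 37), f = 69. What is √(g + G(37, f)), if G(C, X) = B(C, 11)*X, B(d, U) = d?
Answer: √3255 ≈ 57.053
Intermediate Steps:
g = 702 (g = 18*39 = 702)
G(C, X) = C*X
√(g + G(37, f)) = √(702 + 37*69) = √(702 + 2553) = √3255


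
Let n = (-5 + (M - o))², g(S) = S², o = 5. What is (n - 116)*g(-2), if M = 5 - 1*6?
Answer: 20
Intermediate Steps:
M = -1 (M = 5 - 6 = -1)
n = 121 (n = (-5 + (-1 - 1*5))² = (-5 + (-1 - 5))² = (-5 - 6)² = (-11)² = 121)
(n - 116)*g(-2) = (121 - 116)*(-2)² = 5*4 = 20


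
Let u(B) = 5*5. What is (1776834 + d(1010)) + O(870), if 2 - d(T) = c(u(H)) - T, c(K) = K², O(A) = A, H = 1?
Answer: 1778091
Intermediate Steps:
u(B) = 25
d(T) = -623 + T (d(T) = 2 - (25² - T) = 2 - (625 - T) = 2 + (-625 + T) = -623 + T)
(1776834 + d(1010)) + O(870) = (1776834 + (-623 + 1010)) + 870 = (1776834 + 387) + 870 = 1777221 + 870 = 1778091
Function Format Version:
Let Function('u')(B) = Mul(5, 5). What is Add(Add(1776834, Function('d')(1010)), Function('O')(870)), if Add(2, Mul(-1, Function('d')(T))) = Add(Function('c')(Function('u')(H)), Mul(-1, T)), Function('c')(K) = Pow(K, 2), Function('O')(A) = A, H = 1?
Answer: 1778091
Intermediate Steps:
Function('u')(B) = 25
Function('d')(T) = Add(-623, T) (Function('d')(T) = Add(2, Mul(-1, Add(Pow(25, 2), Mul(-1, T)))) = Add(2, Mul(-1, Add(625, Mul(-1, T)))) = Add(2, Add(-625, T)) = Add(-623, T))
Add(Add(1776834, Function('d')(1010)), Function('O')(870)) = Add(Add(1776834, Add(-623, 1010)), 870) = Add(Add(1776834, 387), 870) = Add(1777221, 870) = 1778091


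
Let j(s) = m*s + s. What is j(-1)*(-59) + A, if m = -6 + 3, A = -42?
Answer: -160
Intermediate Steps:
m = -3
j(s) = -2*s (j(s) = -3*s + s = -2*s)
j(-1)*(-59) + A = -2*(-1)*(-59) - 42 = 2*(-59) - 42 = -118 - 42 = -160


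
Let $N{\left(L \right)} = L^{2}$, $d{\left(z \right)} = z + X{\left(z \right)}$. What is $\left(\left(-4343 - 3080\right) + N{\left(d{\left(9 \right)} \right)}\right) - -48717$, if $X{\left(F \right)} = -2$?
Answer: $41343$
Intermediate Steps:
$d{\left(z \right)} = -2 + z$ ($d{\left(z \right)} = z - 2 = -2 + z$)
$\left(\left(-4343 - 3080\right) + N{\left(d{\left(9 \right)} \right)}\right) - -48717 = \left(\left(-4343 - 3080\right) + \left(-2 + 9\right)^{2}\right) - -48717 = \left(-7423 + 7^{2}\right) + 48717 = \left(-7423 + 49\right) + 48717 = -7374 + 48717 = 41343$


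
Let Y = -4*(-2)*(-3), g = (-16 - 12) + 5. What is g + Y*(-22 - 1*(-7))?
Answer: 337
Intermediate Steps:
g = -23 (g = -28 + 5 = -23)
Y = -24 (Y = 8*(-3) = -24)
g + Y*(-22 - 1*(-7)) = -23 - 24*(-22 - 1*(-7)) = -23 - 24*(-22 + 7) = -23 - 24*(-15) = -23 + 360 = 337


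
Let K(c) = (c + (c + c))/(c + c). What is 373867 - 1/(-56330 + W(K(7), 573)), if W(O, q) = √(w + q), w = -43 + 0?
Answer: 118630555234312/317306837 + √530/3173068370 ≈ 3.7387e+5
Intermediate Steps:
K(c) = 3/2 (K(c) = (c + 2*c)/((2*c)) = (3*c)*(1/(2*c)) = 3/2)
w = -43
W(O, q) = √(-43 + q)
373867 - 1/(-56330 + W(K(7), 573)) = 373867 - 1/(-56330 + √(-43 + 573)) = 373867 - 1/(-56330 + √530)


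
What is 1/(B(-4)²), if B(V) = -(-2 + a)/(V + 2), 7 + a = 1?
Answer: 1/16 ≈ 0.062500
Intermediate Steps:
a = -6 (a = -7 + 1 = -6)
B(V) = 8/(2 + V) (B(V) = -(-2 - 6)/(V + 2) = -(-8)/(2 + V) = 8/(2 + V))
1/(B(-4)²) = 1/((8/(2 - 4))²) = 1/((8/(-2))²) = 1/((8*(-½))²) = 1/((-4)²) = 1/16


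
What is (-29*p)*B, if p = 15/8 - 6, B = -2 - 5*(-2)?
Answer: 957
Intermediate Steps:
B = 8 (B = -2 + 10 = 8)
p = -33/8 (p = 15*(⅛) - 6 = 15/8 - 6 = -33/8 ≈ -4.1250)
(-29*p)*B = -29*(-33/8)*8 = (957/8)*8 = 957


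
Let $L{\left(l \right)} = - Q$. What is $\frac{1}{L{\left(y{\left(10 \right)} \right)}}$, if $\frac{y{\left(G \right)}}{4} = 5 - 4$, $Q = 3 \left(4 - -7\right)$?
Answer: $- \frac{1}{33} \approx -0.030303$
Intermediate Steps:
$Q = 33$ ($Q = 3 \left(4 + 7\right) = 3 \cdot 11 = 33$)
$y{\left(G \right)} = 4$ ($y{\left(G \right)} = 4 \left(5 - 4\right) = 4 \cdot 1 = 4$)
$L{\left(l \right)} = -33$ ($L{\left(l \right)} = \left(-1\right) 33 = -33$)
$\frac{1}{L{\left(y{\left(10 \right)} \right)}} = \frac{1}{-33} = - \frac{1}{33}$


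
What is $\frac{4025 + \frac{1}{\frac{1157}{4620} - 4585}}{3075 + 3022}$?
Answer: $\frac{12179386565}{18449123953} \approx 0.66016$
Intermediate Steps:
$\frac{4025 + \frac{1}{\frac{1157}{4620} - 4585}}{3075 + 3022} = \frac{4025 + \frac{1}{1157 \cdot \frac{1}{4620} - 4585}}{6097} = \left(4025 + \frac{1}{\frac{1157}{4620} - 4585}\right) \frac{1}{6097} = \left(4025 + \frac{1}{- \frac{21181543}{4620}}\right) \frac{1}{6097} = \left(4025 - \frac{4620}{21181543}\right) \frac{1}{6097} = \frac{85255705955}{21181543} \cdot \frac{1}{6097} = \frac{12179386565}{18449123953}$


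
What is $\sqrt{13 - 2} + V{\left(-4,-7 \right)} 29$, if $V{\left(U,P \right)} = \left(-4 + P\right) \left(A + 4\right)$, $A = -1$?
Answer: $-957 + \sqrt{11} \approx -953.68$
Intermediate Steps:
$V{\left(U,P \right)} = -12 + 3 P$ ($V{\left(U,P \right)} = \left(-4 + P\right) \left(-1 + 4\right) = \left(-4 + P\right) 3 = -12 + 3 P$)
$\sqrt{13 - 2} + V{\left(-4,-7 \right)} 29 = \sqrt{13 - 2} + \left(-12 + 3 \left(-7\right)\right) 29 = \sqrt{11} + \left(-12 - 21\right) 29 = \sqrt{11} - 957 = -957 + \sqrt{11}$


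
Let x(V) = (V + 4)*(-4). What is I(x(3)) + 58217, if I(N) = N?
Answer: 58189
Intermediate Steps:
x(V) = -16 - 4*V (x(V) = (4 + V)*(-4) = -16 - 4*V)
I(x(3)) + 58217 = (-16 - 4*3) + 58217 = (-16 - 12) + 58217 = -28 + 58217 = 58189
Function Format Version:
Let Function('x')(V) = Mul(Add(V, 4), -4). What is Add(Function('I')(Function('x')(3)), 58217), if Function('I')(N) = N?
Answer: 58189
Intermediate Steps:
Function('x')(V) = Add(-16, Mul(-4, V)) (Function('x')(V) = Mul(Add(4, V), -4) = Add(-16, Mul(-4, V)))
Add(Function('I')(Function('x')(3)), 58217) = Add(Add(-16, Mul(-4, 3)), 58217) = Add(Add(-16, -12), 58217) = Add(-28, 58217) = 58189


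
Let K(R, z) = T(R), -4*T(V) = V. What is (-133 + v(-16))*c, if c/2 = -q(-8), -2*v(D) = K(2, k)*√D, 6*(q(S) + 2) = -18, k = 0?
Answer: -1330 + 10*I ≈ -1330.0 + 10.0*I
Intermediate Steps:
T(V) = -V/4
K(R, z) = -R/4
q(S) = -5 (q(S) = -2 + (⅙)*(-18) = -2 - 3 = -5)
v(D) = √D/4 (v(D) = -(-¼*2)*√D/2 = -(-1)*√D/4 = √D/4)
c = 10 (c = 2*(-1*(-5)) = 2*5 = 10)
(-133 + v(-16))*c = (-133 + √(-16)/4)*10 = (-133 + (4*I)/4)*10 = (-133 + I)*10 = -1330 + 10*I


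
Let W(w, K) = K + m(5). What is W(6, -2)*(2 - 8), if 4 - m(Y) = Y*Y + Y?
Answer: 168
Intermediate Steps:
m(Y) = 4 - Y - Y² (m(Y) = 4 - (Y*Y + Y) = 4 - (Y² + Y) = 4 - (Y + Y²) = 4 + (-Y - Y²) = 4 - Y - Y²)
W(w, K) = -26 + K (W(w, K) = K + (4 - 1*5 - 1*5²) = K + (4 - 5 - 1*25) = K + (4 - 5 - 25) = K - 26 = -26 + K)
W(6, -2)*(2 - 8) = (-26 - 2)*(2 - 8) = -28*(-6) = 168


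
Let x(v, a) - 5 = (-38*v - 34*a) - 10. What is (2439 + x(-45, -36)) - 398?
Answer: 4970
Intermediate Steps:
x(v, a) = -5 - 38*v - 34*a (x(v, a) = 5 + ((-38*v - 34*a) - 10) = 5 + (-10 - 38*v - 34*a) = -5 - 38*v - 34*a)
(2439 + x(-45, -36)) - 398 = (2439 + (-5 - 38*(-45) - 34*(-36))) - 398 = (2439 + (-5 + 1710 + 1224)) - 398 = (2439 + 2929) - 398 = 5368 - 398 = 4970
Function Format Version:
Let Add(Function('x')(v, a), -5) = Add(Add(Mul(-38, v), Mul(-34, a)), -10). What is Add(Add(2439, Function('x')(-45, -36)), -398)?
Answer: 4970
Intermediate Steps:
Function('x')(v, a) = Add(-5, Mul(-38, v), Mul(-34, a)) (Function('x')(v, a) = Add(5, Add(Add(Mul(-38, v), Mul(-34, a)), -10)) = Add(5, Add(-10, Mul(-38, v), Mul(-34, a))) = Add(-5, Mul(-38, v), Mul(-34, a)))
Add(Add(2439, Function('x')(-45, -36)), -398) = Add(Add(2439, Add(-5, Mul(-38, -45), Mul(-34, -36))), -398) = Add(Add(2439, Add(-5, 1710, 1224)), -398) = Add(Add(2439, 2929), -398) = Add(5368, -398) = 4970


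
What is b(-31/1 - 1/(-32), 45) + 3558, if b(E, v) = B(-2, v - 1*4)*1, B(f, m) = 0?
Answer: 3558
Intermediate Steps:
b(E, v) = 0 (b(E, v) = 0*1 = 0)
b(-31/1 - 1/(-32), 45) + 3558 = 0 + 3558 = 3558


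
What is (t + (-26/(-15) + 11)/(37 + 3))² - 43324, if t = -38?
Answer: -15085473119/360000 ≈ -41904.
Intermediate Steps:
(t + (-26/(-15) + 11)/(37 + 3))² - 43324 = (-38 + (-26/(-15) + 11)/(37 + 3))² - 43324 = (-38 + (-26*(-1/15) + 11)/40)² - 43324 = (-38 + (26/15 + 11)*(1/40))² - 43324 = (-38 + (191/15)*(1/40))² - 43324 = (-38 + 191/600)² - 43324 = (-22609/600)² - 43324 = 511166881/360000 - 43324 = -15085473119/360000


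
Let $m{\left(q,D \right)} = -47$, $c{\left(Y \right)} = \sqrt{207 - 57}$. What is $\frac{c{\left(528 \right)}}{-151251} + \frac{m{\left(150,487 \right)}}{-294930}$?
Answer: $\frac{47}{294930} - \frac{5 \sqrt{6}}{151251} \approx 7.8385 \cdot 10^{-5}$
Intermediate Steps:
$c{\left(Y \right)} = 5 \sqrt{6}$ ($c{\left(Y \right)} = \sqrt{150} = 5 \sqrt{6}$)
$\frac{c{\left(528 \right)}}{-151251} + \frac{m{\left(150,487 \right)}}{-294930} = \frac{5 \sqrt{6}}{-151251} - \frac{47}{-294930} = 5 \sqrt{6} \left(- \frac{1}{151251}\right) - - \frac{47}{294930} = - \frac{5 \sqrt{6}}{151251} + \frac{47}{294930} = \frac{47}{294930} - \frac{5 \sqrt{6}}{151251}$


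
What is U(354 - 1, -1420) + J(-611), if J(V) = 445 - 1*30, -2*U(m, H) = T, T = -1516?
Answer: 1173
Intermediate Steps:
U(m, H) = 758 (U(m, H) = -½*(-1516) = 758)
J(V) = 415 (J(V) = 445 - 30 = 415)
U(354 - 1, -1420) + J(-611) = 758 + 415 = 1173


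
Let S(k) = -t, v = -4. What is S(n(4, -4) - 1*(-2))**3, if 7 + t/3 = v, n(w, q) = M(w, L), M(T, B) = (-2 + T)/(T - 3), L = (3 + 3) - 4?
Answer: 35937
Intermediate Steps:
L = 2 (L = 6 - 4 = 2)
M(T, B) = (-2 + T)/(-3 + T)
n(w, q) = (-2 + w)/(-3 + w)
t = -33 (t = -21 + 3*(-4) = -21 - 12 = -33)
S(k) = 33 (S(k) = -1*(-33) = 33)
S(n(4, -4) - 1*(-2))**3 = 33**3 = 35937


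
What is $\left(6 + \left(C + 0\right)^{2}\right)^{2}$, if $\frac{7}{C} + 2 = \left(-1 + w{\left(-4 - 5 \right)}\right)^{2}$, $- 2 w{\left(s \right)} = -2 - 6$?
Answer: $49$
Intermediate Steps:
$w{\left(s \right)} = 4$ ($w{\left(s \right)} = - \frac{-2 - 6}{2} = \left(- \frac{1}{2}\right) \left(-8\right) = 4$)
$C = 1$ ($C = \frac{7}{-2 + \left(-1 + 4\right)^{2}} = \frac{7}{-2 + 3^{2}} = \frac{7}{-2 + 9} = \frac{7}{7} = 7 \cdot \frac{1}{7} = 1$)
$\left(6 + \left(C + 0\right)^{2}\right)^{2} = \left(6 + \left(1 + 0\right)^{2}\right)^{2} = \left(6 + 1^{2}\right)^{2} = \left(6 + 1\right)^{2} = 7^{2} = 49$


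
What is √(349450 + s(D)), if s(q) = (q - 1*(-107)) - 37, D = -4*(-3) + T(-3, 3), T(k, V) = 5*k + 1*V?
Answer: 4*√21845 ≈ 591.20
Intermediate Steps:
T(k, V) = V + 5*k (T(k, V) = 5*k + V = V + 5*k)
D = 0 (D = -4*(-3) + (3 + 5*(-3)) = 12 + (3 - 15) = 12 - 12 = 0)
s(q) = 70 + q (s(q) = (q + 107) - 37 = (107 + q) - 37 = 70 + q)
√(349450 + s(D)) = √(349450 + (70 + 0)) = √(349450 + 70) = √349520 = 4*√21845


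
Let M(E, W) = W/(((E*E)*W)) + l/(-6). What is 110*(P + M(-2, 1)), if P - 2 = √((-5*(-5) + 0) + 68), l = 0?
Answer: 495/2 + 110*√93 ≈ 1308.3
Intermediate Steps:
M(E, W) = E⁻² (M(E, W) = W/(((E*E)*W)) + 0/(-6) = W/((E²*W)) + 0*(-⅙) = W/((W*E²)) + 0 = W*(1/(E²*W)) + 0 = E⁻² + 0 = E⁻²)
P = 2 + √93 (P = 2 + √((-5*(-5) + 0) + 68) = 2 + √((25 + 0) + 68) = 2 + √(25 + 68) = 2 + √93 ≈ 11.644)
110*(P + M(-2, 1)) = 110*((2 + √93) + (-2)⁻²) = 110*((2 + √93) + ¼) = 110*(9/4 + √93) = 495/2 + 110*√93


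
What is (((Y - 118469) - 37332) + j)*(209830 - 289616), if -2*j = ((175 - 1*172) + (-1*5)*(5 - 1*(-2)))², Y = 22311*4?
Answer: 5351167234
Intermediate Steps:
Y = 89244
j = -512 (j = -((175 - 1*172) + (-1*5)*(5 - 1*(-2)))²/2 = -((175 - 172) - 5*(5 + 2))²/2 = -(3 - 5*7)²/2 = -(3 - 35)²/2 = -½*(-32)² = -½*1024 = -512)
(((Y - 118469) - 37332) + j)*(209830 - 289616) = (((89244 - 118469) - 37332) - 512)*(209830 - 289616) = ((-29225 - 37332) - 512)*(-79786) = (-66557 - 512)*(-79786) = -67069*(-79786) = 5351167234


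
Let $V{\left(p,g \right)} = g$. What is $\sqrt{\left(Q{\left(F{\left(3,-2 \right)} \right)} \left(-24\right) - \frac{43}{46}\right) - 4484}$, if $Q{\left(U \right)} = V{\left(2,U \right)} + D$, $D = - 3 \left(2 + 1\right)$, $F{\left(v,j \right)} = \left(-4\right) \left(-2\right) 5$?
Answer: $\frac{i \sqrt{11064426}}{46} \approx 72.311 i$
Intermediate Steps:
$F{\left(v,j \right)} = 40$ ($F{\left(v,j \right)} = 8 \cdot 5 = 40$)
$D = -9$ ($D = \left(-3\right) 3 = -9$)
$Q{\left(U \right)} = -9 + U$ ($Q{\left(U \right)} = U - 9 = -9 + U$)
$\sqrt{\left(Q{\left(F{\left(3,-2 \right)} \right)} \left(-24\right) - \frac{43}{46}\right) - 4484} = \sqrt{\left(\left(-9 + 40\right) \left(-24\right) - \frac{43}{46}\right) - 4484} = \sqrt{\left(31 \left(-24\right) - \frac{43}{46}\right) - 4484} = \sqrt{\left(-744 - \frac{43}{46}\right) - 4484} = \sqrt{- \frac{34267}{46} - 4484} = \sqrt{- \frac{240531}{46}} = \frac{i \sqrt{11064426}}{46}$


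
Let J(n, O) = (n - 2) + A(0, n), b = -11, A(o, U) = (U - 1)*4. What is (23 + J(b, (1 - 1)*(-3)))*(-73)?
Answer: 2774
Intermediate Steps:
A(o, U) = -4 + 4*U (A(o, U) = (-1 + U)*4 = -4 + 4*U)
J(n, O) = -6 + 5*n (J(n, O) = (n - 2) + (-4 + 4*n) = (-2 + n) + (-4 + 4*n) = -6 + 5*n)
(23 + J(b, (1 - 1)*(-3)))*(-73) = (23 + (-6 + 5*(-11)))*(-73) = (23 + (-6 - 55))*(-73) = (23 - 61)*(-73) = -38*(-73) = 2774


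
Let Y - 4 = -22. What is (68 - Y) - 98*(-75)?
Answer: 7436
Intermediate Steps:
Y = -18 (Y = 4 - 22 = -18)
(68 - Y) - 98*(-75) = (68 - 1*(-18)) - 98*(-75) = (68 + 18) + 7350 = 86 + 7350 = 7436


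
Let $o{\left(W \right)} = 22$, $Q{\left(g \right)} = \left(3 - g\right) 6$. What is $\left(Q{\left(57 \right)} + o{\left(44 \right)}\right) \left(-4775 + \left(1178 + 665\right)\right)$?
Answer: $885464$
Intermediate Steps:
$Q{\left(g \right)} = 18 - 6 g$
$\left(Q{\left(57 \right)} + o{\left(44 \right)}\right) \left(-4775 + \left(1178 + 665\right)\right) = \left(\left(18 - 342\right) + 22\right) \left(-4775 + \left(1178 + 665\right)\right) = \left(\left(18 - 342\right) + 22\right) \left(-4775 + 1843\right) = \left(-324 + 22\right) \left(-2932\right) = \left(-302\right) \left(-2932\right) = 885464$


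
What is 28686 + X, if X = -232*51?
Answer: 16854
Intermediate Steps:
X = -11832
28686 + X = 28686 - 11832 = 16854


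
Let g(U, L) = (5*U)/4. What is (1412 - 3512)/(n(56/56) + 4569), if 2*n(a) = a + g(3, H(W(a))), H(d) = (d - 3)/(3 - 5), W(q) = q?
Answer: -16800/36571 ≈ -0.45938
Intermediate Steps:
H(d) = 3/2 - d/2 (H(d) = (-3 + d)/(-2) = (-3 + d)*(-½) = 3/2 - d/2)
g(U, L) = 5*U/4 (g(U, L) = (5*U)*(¼) = 5*U/4)
n(a) = 15/8 + a/2 (n(a) = (a + (5/4)*3)/2 = (a + 15/4)/2 = (15/4 + a)/2 = 15/8 + a/2)
(1412 - 3512)/(n(56/56) + 4569) = (1412 - 3512)/((15/8 + (56/56)/2) + 4569) = -2100/((15/8 + (56*(1/56))/2) + 4569) = -2100/((15/8 + (½)*1) + 4569) = -2100/((15/8 + ½) + 4569) = -2100/(19/8 + 4569) = -2100/36571/8 = -2100*8/36571 = -16800/36571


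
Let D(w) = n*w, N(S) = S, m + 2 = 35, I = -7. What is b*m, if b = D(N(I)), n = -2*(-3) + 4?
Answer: -2310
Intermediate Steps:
m = 33 (m = -2 + 35 = 33)
n = 10 (n = 6 + 4 = 10)
D(w) = 10*w
b = -70 (b = 10*(-7) = -70)
b*m = -70*33 = -2310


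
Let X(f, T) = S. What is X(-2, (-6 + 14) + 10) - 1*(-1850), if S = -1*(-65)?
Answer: 1915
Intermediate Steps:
S = 65
X(f, T) = 65
X(-2, (-6 + 14) + 10) - 1*(-1850) = 65 - 1*(-1850) = 65 + 1850 = 1915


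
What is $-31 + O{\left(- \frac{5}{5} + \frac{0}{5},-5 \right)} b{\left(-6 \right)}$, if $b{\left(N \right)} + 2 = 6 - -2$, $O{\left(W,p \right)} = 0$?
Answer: $-31$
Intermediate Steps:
$b{\left(N \right)} = 6$ ($b{\left(N \right)} = -2 + \left(6 - -2\right) = -2 + \left(6 + 2\right) = -2 + 8 = 6$)
$-31 + O{\left(- \frac{5}{5} + \frac{0}{5},-5 \right)} b{\left(-6 \right)} = -31 + 0 \cdot 6 = -31 + 0 = -31$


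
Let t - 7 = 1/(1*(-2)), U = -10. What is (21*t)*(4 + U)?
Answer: -819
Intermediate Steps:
t = 13/2 (t = 7 + 1/(1*(-2)) = 7 + 1/(-2) = 7 - ½ = 13/2 ≈ 6.5000)
(21*t)*(4 + U) = (21*(13/2))*(4 - 10) = (273/2)*(-6) = -819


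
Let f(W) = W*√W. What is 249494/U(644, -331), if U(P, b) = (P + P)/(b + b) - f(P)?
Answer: 5898751/3245635018 - 1952486581*√161/1622817509 ≈ -15.264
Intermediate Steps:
f(W) = W^(3/2)
U(P, b) = -P^(3/2) + P/b (U(P, b) = (P + P)/(b + b) - P^(3/2) = (2*P)/((2*b)) - P^(3/2) = (2*P)*(1/(2*b)) - P^(3/2) = P/b - P^(3/2) = -P^(3/2) + P/b)
249494/U(644, -331) = 249494/(-644^(3/2) + 644/(-331)) = 249494/(-1288*√161 + 644*(-1/331)) = 249494/(-1288*√161 - 644/331) = 249494/(-644/331 - 1288*√161)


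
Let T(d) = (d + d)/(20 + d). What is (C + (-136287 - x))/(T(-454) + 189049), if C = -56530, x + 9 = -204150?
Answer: 2461214/41024087 ≈ 0.059994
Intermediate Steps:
x = -204159 (x = -9 - 204150 = -204159)
T(d) = 2*d/(20 + d) (T(d) = (2*d)/(20 + d) = 2*d/(20 + d))
(C + (-136287 - x))/(T(-454) + 189049) = (-56530 + (-136287 - 1*(-204159)))/(2*(-454)/(20 - 454) + 189049) = (-56530 + (-136287 + 204159))/(2*(-454)/(-434) + 189049) = (-56530 + 67872)/(2*(-454)*(-1/434) + 189049) = 11342/(454/217 + 189049) = 11342/(41024087/217) = 11342*(217/41024087) = 2461214/41024087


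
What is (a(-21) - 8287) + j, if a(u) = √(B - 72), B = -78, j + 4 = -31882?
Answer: -40173 + 5*I*√6 ≈ -40173.0 + 12.247*I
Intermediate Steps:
j = -31886 (j = -4 - 31882 = -31886)
a(u) = 5*I*√6 (a(u) = √(-78 - 72) = √(-150) = 5*I*√6)
(a(-21) - 8287) + j = (5*I*√6 - 8287) - 31886 = (-8287 + 5*I*√6) - 31886 = -40173 + 5*I*√6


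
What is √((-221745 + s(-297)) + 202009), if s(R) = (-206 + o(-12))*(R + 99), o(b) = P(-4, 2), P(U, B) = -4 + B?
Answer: 2*√5362 ≈ 146.45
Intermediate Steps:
o(b) = -2 (o(b) = -4 + 2 = -2)
s(R) = -20592 - 208*R (s(R) = (-206 - 2)*(R + 99) = -208*(99 + R) = -20592 - 208*R)
√((-221745 + s(-297)) + 202009) = √((-221745 + (-20592 - 208*(-297))) + 202009) = √((-221745 + (-20592 + 61776)) + 202009) = √((-221745 + 41184) + 202009) = √(-180561 + 202009) = √21448 = 2*√5362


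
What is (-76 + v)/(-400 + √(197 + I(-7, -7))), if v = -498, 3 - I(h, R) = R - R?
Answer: 1148/799 + 287*√2/7990 ≈ 1.4876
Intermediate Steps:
I(h, R) = 3 (I(h, R) = 3 - (R - R) = 3 - 1*0 = 3 + 0 = 3)
(-76 + v)/(-400 + √(197 + I(-7, -7))) = (-76 - 498)/(-400 + √(197 + 3)) = -574/(-400 + √200) = -574/(-400 + 10*√2)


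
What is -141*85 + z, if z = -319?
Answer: -12304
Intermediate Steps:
-141*85 + z = -141*85 - 319 = -11985 - 319 = -12304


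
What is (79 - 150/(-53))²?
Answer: 18809569/2809 ≈ 6696.2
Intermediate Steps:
(79 - 150/(-53))² = (79 - 150*(-1/53))² = (79 + 150/53)² = (4337/53)² = 18809569/2809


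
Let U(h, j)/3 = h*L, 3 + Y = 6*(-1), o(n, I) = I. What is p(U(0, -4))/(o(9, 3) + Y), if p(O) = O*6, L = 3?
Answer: 0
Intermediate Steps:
Y = -9 (Y = -3 + 6*(-1) = -3 - 6 = -9)
U(h, j) = 9*h (U(h, j) = 3*(h*3) = 3*(3*h) = 9*h)
p(O) = 6*O
p(U(0, -4))/(o(9, 3) + Y) = (6*(9*0))/(3 - 9) = (6*0)/(-6) = 0*(-⅙) = 0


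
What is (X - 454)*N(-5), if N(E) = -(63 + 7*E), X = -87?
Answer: 15148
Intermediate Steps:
N(E) = -63 - 7*E (N(E) = -(63 + 7*E) = -7*(9 + E) = -63 - 7*E)
(X - 454)*N(-5) = (-87 - 454)*(-63 - 7*(-5)) = -541*(-63 + 35) = -541*(-28) = 15148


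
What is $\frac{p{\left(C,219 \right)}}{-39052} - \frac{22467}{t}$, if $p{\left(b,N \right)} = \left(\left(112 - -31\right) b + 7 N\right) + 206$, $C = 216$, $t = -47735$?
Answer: $- \frac{680068561}{1864147220} \approx -0.36481$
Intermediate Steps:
$p{\left(b,N \right)} = 206 + 7 N + 143 b$ ($p{\left(b,N \right)} = \left(\left(112 + 31\right) b + 7 N\right) + 206 = \left(143 b + 7 N\right) + 206 = \left(7 N + 143 b\right) + 206 = 206 + 7 N + 143 b$)
$\frac{p{\left(C,219 \right)}}{-39052} - \frac{22467}{t} = \frac{206 + 7 \cdot 219 + 143 \cdot 216}{-39052} - \frac{22467}{-47735} = \left(206 + 1533 + 30888\right) \left(- \frac{1}{39052}\right) - - \frac{22467}{47735} = 32627 \left(- \frac{1}{39052}\right) + \frac{22467}{47735} = - \frac{32627}{39052} + \frac{22467}{47735} = - \frac{680068561}{1864147220}$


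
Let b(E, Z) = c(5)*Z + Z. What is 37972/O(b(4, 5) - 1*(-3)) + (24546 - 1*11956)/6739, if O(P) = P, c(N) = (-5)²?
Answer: 257567778/896287 ≈ 287.37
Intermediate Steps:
c(N) = 25
b(E, Z) = 26*Z (b(E, Z) = 25*Z + Z = 26*Z)
37972/O(b(4, 5) - 1*(-3)) + (24546 - 1*11956)/6739 = 37972/(26*5 - 1*(-3)) + (24546 - 1*11956)/6739 = 37972/(130 + 3) + (24546 - 11956)*(1/6739) = 37972/133 + 12590*(1/6739) = 37972*(1/133) + 12590/6739 = 37972/133 + 12590/6739 = 257567778/896287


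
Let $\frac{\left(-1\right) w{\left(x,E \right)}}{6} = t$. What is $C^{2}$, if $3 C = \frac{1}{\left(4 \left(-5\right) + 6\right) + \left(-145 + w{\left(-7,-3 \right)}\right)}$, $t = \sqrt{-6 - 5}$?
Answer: $- \frac{i}{- 223965 i + 17172 \sqrt{11}} \approx 4.1938 \cdot 10^{-6} - 1.0665 \cdot 10^{-6} i$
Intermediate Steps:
$t = i \sqrt{11}$ ($t = \sqrt{-11} = i \sqrt{11} \approx 3.3166 i$)
$w{\left(x,E \right)} = - 6 i \sqrt{11}$
$C = \frac{1}{3 \left(-159 - 6 i \sqrt{11}\right)}$ ($C = \frac{1}{3 \left(\left(4 \left(-5\right) + 6\right) - \left(145 + 6 i \sqrt{11}\right)\right)} = \frac{1}{3 \left(\left(-20 + 6\right) - \left(145 + 6 i \sqrt{11}\right)\right)} = \frac{1}{3 \left(-14 - \left(145 + 6 i \sqrt{11}\right)\right)} = \frac{1}{3 \left(-159 - 6 i \sqrt{11}\right)} \approx -0.0020641 + 0.00025833 i$)
$C^{2} = \left(\frac{i}{9 \left(- 53 i + 2 \sqrt{11}\right)}\right)^{2} = - \frac{1}{81 \left(- 53 i + 2 \sqrt{11}\right)^{2}}$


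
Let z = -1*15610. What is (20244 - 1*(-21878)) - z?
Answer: 57732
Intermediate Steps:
z = -15610
(20244 - 1*(-21878)) - z = (20244 - 1*(-21878)) - 1*(-15610) = (20244 + 21878) + 15610 = 42122 + 15610 = 57732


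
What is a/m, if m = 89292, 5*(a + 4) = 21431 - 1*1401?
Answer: 667/14882 ≈ 0.044819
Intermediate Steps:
a = 4002 (a = -4 + (21431 - 1*1401)/5 = -4 + (21431 - 1401)/5 = -4 + (⅕)*20030 = -4 + 4006 = 4002)
a/m = 4002/89292 = 4002*(1/89292) = 667/14882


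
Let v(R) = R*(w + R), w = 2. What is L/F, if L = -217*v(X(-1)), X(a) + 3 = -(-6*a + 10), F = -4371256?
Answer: 70091/4371256 ≈ 0.016035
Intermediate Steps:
X(a) = -13 + 6*a (X(a) = -3 - (-6*a + 10) = -3 - (10 - 6*a) = -3 + (-10 + 6*a) = -13 + 6*a)
v(R) = R*(2 + R)
L = -70091 (L = -217*(-13 + 6*(-1))*(2 + (-13 + 6*(-1))) = -217*(-13 - 6)*(2 + (-13 - 6)) = -(-4123)*(2 - 19) = -(-4123)*(-17) = -217*323 = -70091)
L/F = -70091/(-4371256) = -70091*(-1/4371256) = 70091/4371256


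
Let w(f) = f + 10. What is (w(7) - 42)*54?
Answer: -1350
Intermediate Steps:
w(f) = 10 + f
(w(7) - 42)*54 = ((10 + 7) - 42)*54 = (17 - 42)*54 = -25*54 = -1350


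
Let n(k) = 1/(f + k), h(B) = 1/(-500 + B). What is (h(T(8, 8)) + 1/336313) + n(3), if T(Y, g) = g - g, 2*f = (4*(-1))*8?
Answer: -172522069/2186034500 ≈ -0.078920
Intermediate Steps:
f = -16 (f = ((4*(-1))*8)/2 = (-4*8)/2 = (½)*(-32) = -16)
T(Y, g) = 0
n(k) = 1/(-16 + k)
(h(T(8, 8)) + 1/336313) + n(3) = (1/(-500 + 0) + 1/336313) + 1/(-16 + 3) = (1/(-500) + 1/336313) + 1/(-13) = (-1/500 + 1/336313) - 1/13 = -335813/168156500 - 1/13 = -172522069/2186034500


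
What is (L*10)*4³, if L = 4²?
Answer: 10240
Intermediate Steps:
L = 16
(L*10)*4³ = (16*10)*4³ = 160*64 = 10240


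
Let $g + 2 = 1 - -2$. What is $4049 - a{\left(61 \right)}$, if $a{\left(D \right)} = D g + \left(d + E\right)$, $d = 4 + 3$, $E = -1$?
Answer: $3982$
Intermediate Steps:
$g = 1$ ($g = -2 + \left(1 - -2\right) = -2 + \left(1 + 2\right) = -2 + 3 = 1$)
$d = 7$
$a{\left(D \right)} = 6 + D$ ($a{\left(D \right)} = D 1 + \left(7 - 1\right) = D + 6 = 6 + D$)
$4049 - a{\left(61 \right)} = 4049 - \left(6 + 61\right) = 4049 - 67 = 3982$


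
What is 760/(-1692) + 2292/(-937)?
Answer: -1147546/396351 ≈ -2.8953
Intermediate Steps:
760/(-1692) + 2292/(-937) = 760*(-1/1692) + 2292*(-1/937) = -190/423 - 2292/937 = -1147546/396351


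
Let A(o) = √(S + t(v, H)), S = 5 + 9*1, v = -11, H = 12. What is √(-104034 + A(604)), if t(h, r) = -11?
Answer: √(-104034 + √3) ≈ 322.54*I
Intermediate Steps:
S = 14 (S = 5 + 9 = 14)
A(o) = √3 (A(o) = √(14 - 11) = √3)
√(-104034 + A(604)) = √(-104034 + √3)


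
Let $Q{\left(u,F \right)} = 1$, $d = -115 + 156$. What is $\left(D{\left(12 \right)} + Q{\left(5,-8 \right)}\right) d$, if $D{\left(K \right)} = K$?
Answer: $533$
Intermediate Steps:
$d = 41$
$\left(D{\left(12 \right)} + Q{\left(5,-8 \right)}\right) d = \left(12 + 1\right) 41 = 13 \cdot 41 = 533$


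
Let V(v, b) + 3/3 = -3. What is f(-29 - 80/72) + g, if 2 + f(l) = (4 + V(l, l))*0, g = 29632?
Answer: 29630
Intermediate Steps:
V(v, b) = -4 (V(v, b) = -1 - 3 = -4)
f(l) = -2 (f(l) = -2 + (4 - 4)*0 = -2 + 0*0 = -2 + 0 = -2)
f(-29 - 80/72) + g = -2 + 29632 = 29630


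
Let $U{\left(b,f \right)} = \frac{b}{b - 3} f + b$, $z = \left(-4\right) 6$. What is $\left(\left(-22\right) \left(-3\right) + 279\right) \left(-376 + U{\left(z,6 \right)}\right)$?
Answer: $-136160$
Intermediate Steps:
$z = -24$
$U{\left(b,f \right)} = b + \frac{b f}{-3 + b}$ ($U{\left(b,f \right)} = \frac{b}{-3 + b} f + b = \frac{b f}{-3 + b} + b = b + \frac{b f}{-3 + b}$)
$\left(\left(-22\right) \left(-3\right) + 279\right) \left(-376 + U{\left(z,6 \right)}\right) = \left(\left(-22\right) \left(-3\right) + 279\right) \left(-376 - \frac{24 \left(-3 - 24 + 6\right)}{-3 - 24}\right) = \left(66 + 279\right) \left(-376 - 24 \frac{1}{-27} \left(-21\right)\right) = 345 \left(-376 - \left(- \frac{8}{9}\right) \left(-21\right)\right) = 345 \left(-376 - \frac{56}{3}\right) = 345 \left(- \frac{1184}{3}\right) = -136160$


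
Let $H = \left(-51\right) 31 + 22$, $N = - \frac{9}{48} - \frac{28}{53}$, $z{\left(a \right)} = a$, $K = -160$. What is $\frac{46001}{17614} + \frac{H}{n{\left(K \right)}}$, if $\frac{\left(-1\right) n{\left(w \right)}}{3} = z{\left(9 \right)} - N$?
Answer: $\frac{24423278365}{435365238} \approx 56.098$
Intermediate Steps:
$N = - \frac{607}{848}$ ($N = \left(-9\right) \frac{1}{48} - \frac{28}{53} = - \frac{3}{16} - \frac{28}{53} = - \frac{607}{848} \approx -0.7158$)
$n{\left(w \right)} = - \frac{24717}{848}$ ($n{\left(w \right)} = - 3 \left(9 - - \frac{607}{848}\right) = - 3 \left(9 + \frac{607}{848}\right) = \left(-3\right) \frac{8239}{848} = - \frac{24717}{848}$)
$H = -1559$ ($H = -1581 + 22 = -1559$)
$\frac{46001}{17614} + \frac{H}{n{\left(K \right)}} = \frac{46001}{17614} - \frac{1559}{- \frac{24717}{848}} = 46001 \cdot \frac{1}{17614} - - \frac{1322032}{24717} = \frac{46001}{17614} + \frac{1322032}{24717} = \frac{24423278365}{435365238}$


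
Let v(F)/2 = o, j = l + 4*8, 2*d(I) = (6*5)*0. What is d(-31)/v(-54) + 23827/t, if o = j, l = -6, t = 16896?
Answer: 23827/16896 ≈ 1.4102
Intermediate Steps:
d(I) = 0 (d(I) = ((6*5)*0)/2 = (30*0)/2 = (½)*0 = 0)
j = 26 (j = -6 + 4*8 = -6 + 32 = 26)
o = 26
v(F) = 52 (v(F) = 2*26 = 52)
d(-31)/v(-54) + 23827/t = 0/52 + 23827/16896 = 0*(1/52) + 23827*(1/16896) = 0 + 23827/16896 = 23827/16896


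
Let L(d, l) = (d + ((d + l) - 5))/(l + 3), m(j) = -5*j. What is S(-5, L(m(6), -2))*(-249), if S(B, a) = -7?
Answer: 1743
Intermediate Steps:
L(d, l) = (-5 + l + 2*d)/(3 + l) (L(d, l) = (d + (-5 + d + l))/(3 + l) = (-5 + l + 2*d)/(3 + l))
S(-5, L(m(6), -2))*(-249) = -7*(-249) = 1743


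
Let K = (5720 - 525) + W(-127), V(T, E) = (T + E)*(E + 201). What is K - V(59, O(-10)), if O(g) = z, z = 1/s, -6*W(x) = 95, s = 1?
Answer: -41645/6 ≈ -6940.8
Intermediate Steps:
W(x) = -95/6 (W(x) = -⅙*95 = -95/6)
z = 1 (z = 1/1 = 1)
O(g) = 1
V(T, E) = (201 + E)*(E + T) (V(T, E) = (E + T)*(201 + E) = (201 + E)*(E + T))
K = 31075/6 (K = (5720 - 525) - 95/6 = 5195 - 95/6 = 31075/6 ≈ 5179.2)
K - V(59, O(-10)) = 31075/6 - (1² + 201*1 + 201*59 + 1*59) = 31075/6 - (1 + 201 + 11859 + 59) = 31075/6 - 1*12120 = 31075/6 - 12120 = -41645/6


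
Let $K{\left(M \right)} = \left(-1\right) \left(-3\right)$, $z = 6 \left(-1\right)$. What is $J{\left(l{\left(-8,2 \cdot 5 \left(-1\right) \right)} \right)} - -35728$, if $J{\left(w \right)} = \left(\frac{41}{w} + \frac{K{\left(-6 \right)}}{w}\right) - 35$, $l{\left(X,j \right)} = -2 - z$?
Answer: $35704$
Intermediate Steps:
$z = -6$
$K{\left(M \right)} = 3$
$l{\left(X,j \right)} = 4$ ($l{\left(X,j \right)} = -2 - -6 = -2 + 6 = 4$)
$J{\left(w \right)} = -35 + \frac{44}{w}$ ($J{\left(w \right)} = \left(\frac{41}{w} + \frac{3}{w}\right) - 35 = \frac{44}{w} - 35 = -35 + \frac{44}{w}$)
$J{\left(l{\left(-8,2 \cdot 5 \left(-1\right) \right)} \right)} - -35728 = \left(-35 + \frac{44}{4}\right) - -35728 = \left(-35 + 44 \cdot \frac{1}{4}\right) + 35728 = \left(-35 + 11\right) + 35728 = -24 + 35728 = 35704$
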